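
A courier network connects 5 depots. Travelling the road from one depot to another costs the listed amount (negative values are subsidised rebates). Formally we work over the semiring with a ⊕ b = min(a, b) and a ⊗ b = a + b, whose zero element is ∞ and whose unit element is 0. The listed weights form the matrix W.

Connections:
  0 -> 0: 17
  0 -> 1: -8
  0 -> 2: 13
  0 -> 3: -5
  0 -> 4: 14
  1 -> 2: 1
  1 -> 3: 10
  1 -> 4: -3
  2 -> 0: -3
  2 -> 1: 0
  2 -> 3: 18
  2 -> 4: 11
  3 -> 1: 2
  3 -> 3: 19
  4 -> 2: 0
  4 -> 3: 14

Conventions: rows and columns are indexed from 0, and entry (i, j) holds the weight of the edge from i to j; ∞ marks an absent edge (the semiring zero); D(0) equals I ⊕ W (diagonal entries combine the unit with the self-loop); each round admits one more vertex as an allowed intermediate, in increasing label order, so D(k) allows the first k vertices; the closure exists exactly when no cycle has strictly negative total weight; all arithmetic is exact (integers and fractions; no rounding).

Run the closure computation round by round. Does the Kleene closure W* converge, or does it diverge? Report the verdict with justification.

D(0):
  [0, -8, 13, -5, 14]
  [∞, 0, 1, 10, -3]
  [-3, 0, 0, 18, 11]
  [∞, 2, ∞, 0, ∞]
  [∞, ∞, 0, 14, 0]
D(1):
  [0, -8, 13, -5, 14]
  [∞, 0, 1, 10, -3]
  [-3, -11, 0, -8, 11]
  [∞, 2, ∞, 0, ∞]
  [∞, ∞, 0, 14, 0]
Detection: at round 2, diagonal entry (2, 2) turns strictly negative.
Key observation: the cycle 2->0->1->2 has total weight (-3) + (-8) + 1, which is strictly negative.
Answer: DIVERGES — negative cycle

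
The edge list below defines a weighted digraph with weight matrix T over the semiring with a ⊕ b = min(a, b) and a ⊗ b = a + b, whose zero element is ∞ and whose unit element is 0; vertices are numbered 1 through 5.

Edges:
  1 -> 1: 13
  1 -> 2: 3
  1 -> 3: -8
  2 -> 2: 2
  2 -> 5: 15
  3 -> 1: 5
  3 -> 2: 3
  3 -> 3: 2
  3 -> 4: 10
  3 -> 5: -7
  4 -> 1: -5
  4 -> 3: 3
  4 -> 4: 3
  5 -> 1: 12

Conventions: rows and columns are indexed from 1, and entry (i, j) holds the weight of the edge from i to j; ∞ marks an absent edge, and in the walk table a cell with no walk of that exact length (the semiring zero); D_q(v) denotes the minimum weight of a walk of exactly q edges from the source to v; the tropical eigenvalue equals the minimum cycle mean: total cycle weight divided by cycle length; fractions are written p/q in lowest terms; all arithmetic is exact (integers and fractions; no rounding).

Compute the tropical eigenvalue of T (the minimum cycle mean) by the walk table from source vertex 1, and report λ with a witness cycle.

q=0: [0, ∞, ∞, ∞, ∞]
q=1: [13, 3, -8, ∞, ∞]
q=2: [-3, -5, -6, 2, -15]
q=3: [-3, -3, -11, 4, -13]
q=4: [-6, -8, -11, -1, -18]
q=5: [-6, -8, -14, -1, -18]
Optimal cycle mean attained by: cycle 1->3->1, total (-8) + 5, length 2.
Answer: λ = -3/2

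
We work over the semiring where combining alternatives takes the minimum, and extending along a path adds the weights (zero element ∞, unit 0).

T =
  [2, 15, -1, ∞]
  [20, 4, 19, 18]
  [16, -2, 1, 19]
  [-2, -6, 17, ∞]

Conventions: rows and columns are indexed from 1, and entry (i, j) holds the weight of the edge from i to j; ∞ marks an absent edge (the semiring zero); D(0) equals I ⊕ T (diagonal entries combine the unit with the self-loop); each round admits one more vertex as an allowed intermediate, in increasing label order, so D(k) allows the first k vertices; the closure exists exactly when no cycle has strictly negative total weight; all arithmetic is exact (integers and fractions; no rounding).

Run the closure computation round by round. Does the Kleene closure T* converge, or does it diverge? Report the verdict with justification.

D(0):
  [0, 15, -1, ∞]
  [20, 0, 19, 18]
  [16, -2, 0, 19]
  [-2, -6, 17, 0]
D(1):
  [0, 15, -1, ∞]
  [20, 0, 19, 18]
  [16, -2, 0, 19]
  [-2, -6, -3, 0]
D(2):
  [0, 15, -1, 33]
  [20, 0, 19, 18]
  [16, -2, 0, 16]
  [-2, -6, -3, 0]
D(3):
  [0, -3, -1, 15]
  [20, 0, 19, 18]
  [16, -2, 0, 16]
  [-2, -6, -3, 0]
D(4):
  [0, -3, -1, 15]
  [16, 0, 15, 18]
  [14, -2, 0, 16]
  [-2, -6, -3, 0]
Key observation: every diagonal entry stays at the unit through all rounds, so no improving cycle exists.
Answer: CONVERGES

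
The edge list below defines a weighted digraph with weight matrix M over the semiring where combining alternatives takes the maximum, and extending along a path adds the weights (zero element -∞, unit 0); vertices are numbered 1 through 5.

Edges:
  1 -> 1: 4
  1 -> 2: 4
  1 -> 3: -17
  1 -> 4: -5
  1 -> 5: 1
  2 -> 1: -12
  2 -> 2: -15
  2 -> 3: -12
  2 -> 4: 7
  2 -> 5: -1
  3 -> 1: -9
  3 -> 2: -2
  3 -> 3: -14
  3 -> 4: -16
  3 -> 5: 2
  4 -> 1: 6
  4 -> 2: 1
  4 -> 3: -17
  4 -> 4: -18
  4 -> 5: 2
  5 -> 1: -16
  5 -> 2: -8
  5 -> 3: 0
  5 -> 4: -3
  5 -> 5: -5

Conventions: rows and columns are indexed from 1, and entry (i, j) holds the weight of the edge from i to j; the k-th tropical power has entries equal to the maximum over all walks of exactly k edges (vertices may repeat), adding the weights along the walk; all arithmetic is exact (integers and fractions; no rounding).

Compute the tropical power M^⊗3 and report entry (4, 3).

M^⊗2:
  [8, 8, 1, 11, 5]
  [13, 8, -1, -4, 9]
  [-5, -5, 2, 5, -3]
  [10, 10, 2, 8, 7]
  [3, -2, -5, -1, 2]
M^⊗3:
  [17, 12, 5, 15, 13]
  [17, 17, 9, 15, 14]
  [11, 6, -3, 2, 7]
  [14, 14, 7, 17, 11]
  [7, 7, 2, 5, 4]
Key observation: the optimum is the walk 4->1->5->3, with weight 6 + 1 + 0 = 7.
Optimal value attained by: walk 4->1->5->3.
Answer: (M^⊗3)[4][3] = 7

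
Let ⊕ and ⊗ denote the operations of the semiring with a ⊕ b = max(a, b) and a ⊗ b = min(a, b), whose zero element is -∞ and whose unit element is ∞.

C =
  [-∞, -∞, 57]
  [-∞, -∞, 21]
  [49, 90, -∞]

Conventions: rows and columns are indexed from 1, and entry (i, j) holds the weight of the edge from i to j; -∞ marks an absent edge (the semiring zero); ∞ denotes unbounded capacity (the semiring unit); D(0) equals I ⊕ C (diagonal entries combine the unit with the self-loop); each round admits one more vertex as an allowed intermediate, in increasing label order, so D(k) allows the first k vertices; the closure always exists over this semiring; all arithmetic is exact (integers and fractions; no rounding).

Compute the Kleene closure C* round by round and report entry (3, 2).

D(0):
  [∞, -∞, 57]
  [-∞, ∞, 21]
  [49, 90, ∞]
D(1):
  [∞, -∞, 57]
  [-∞, ∞, 21]
  [49, 90, ∞]
D(2):
  [∞, -∞, 57]
  [-∞, ∞, 21]
  [49, 90, ∞]
D(3):
  [∞, 57, 57]
  [21, ∞, 21]
  [49, 90, ∞]
Answer: C*[3][2] = 90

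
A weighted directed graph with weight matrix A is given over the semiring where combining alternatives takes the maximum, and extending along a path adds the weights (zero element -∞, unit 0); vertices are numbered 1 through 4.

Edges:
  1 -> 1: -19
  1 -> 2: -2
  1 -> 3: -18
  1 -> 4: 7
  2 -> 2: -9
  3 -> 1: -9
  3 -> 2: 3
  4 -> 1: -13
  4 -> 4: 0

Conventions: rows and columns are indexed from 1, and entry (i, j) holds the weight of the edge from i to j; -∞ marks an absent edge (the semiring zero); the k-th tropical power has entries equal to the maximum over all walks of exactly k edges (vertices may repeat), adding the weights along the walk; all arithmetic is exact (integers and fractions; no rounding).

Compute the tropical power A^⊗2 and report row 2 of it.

A^⊗2:
  [-6, -11, -37, 7]
  [-∞, -18, -∞, -∞]
  [-28, -6, -27, -2]
  [-13, -15, -31, 0]
Answer: row 2 of A^⊗2 = [-∞, -18, -∞, -∞]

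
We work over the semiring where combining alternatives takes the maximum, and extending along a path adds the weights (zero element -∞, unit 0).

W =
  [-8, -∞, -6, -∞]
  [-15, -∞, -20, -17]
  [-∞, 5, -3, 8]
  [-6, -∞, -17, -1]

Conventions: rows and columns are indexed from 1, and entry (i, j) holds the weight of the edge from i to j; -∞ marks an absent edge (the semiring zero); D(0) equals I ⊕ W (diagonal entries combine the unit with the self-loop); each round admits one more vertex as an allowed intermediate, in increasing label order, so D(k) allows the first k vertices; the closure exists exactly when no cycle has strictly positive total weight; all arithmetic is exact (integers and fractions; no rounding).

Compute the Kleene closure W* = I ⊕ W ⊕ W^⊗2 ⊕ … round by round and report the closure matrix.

D(0):
  [0, -∞, -6, -∞]
  [-15, 0, -20, -17]
  [-∞, 5, 0, 8]
  [-6, -∞, -17, 0]
D(1):
  [0, -∞, -6, -∞]
  [-15, 0, -20, -17]
  [-∞, 5, 0, 8]
  [-6, -∞, -12, 0]
D(2):
  [0, -∞, -6, -∞]
  [-15, 0, -20, -17]
  [-10, 5, 0, 8]
  [-6, -∞, -12, 0]
D(3):
  [0, -1, -6, 2]
  [-15, 0, -20, -12]
  [-10, 5, 0, 8]
  [-6, -7, -12, 0]
D(4):
  [0, -1, -6, 2]
  [-15, 0, -20, -12]
  [2, 5, 0, 8]
  [-6, -7, -12, 0]
Answer: W* = [[0, -1, -6, 2], [-15, 0, -20, -12], [2, 5, 0, 8], [-6, -7, -12, 0]]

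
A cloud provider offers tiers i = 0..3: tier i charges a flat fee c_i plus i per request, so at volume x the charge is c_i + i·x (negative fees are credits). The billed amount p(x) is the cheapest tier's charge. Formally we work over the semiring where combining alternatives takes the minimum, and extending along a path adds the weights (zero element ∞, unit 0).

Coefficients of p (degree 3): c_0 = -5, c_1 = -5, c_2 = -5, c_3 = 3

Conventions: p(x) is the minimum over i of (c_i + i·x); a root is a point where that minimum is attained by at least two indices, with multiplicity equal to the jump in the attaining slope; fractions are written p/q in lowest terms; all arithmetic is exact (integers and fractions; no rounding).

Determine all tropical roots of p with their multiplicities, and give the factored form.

hull edge (i=0, c=-5) to (i=2, c=-5): slope 0, span 2
hull edge (i=2, c=-5) to (i=3, c=3): slope 8, span 1
Factored form: p(x) = 3 ⊗ (x ⊕ (-8)) ⊗ (x ⊕ 0) ⊗ (x ⊕ 0)
Answer: roots = -8 (mult 1), 0 (mult 2)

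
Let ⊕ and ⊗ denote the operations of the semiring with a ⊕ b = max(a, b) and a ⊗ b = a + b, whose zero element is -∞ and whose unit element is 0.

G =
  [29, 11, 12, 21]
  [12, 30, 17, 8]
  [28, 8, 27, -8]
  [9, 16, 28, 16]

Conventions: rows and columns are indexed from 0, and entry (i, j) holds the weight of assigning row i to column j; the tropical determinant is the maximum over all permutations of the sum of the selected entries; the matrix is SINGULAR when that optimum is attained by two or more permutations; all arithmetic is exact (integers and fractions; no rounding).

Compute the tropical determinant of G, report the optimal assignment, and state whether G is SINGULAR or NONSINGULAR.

σ = (0, 1, 2, 3): 29 + 30 + 27 + 16 = 102
σ = (0, 1, 3, 2): 29 + 30 + (-8) + 28 = 79
σ = (0, 2, 1, 3): 29 + 17 + 8 + 16 = 70
σ = (0, 2, 3, 1): 29 + 17 + (-8) + 16 = 54
σ = (0, 3, 1, 2): 29 + 8 + 8 + 28 = 73
σ = (0, 3, 2, 1): 29 + 8 + 27 + 16 = 80
σ = (1, 0, 2, 3): 11 + 12 + 27 + 16 = 66
σ = (1, 0, 3, 2): 11 + 12 + (-8) + 28 = 43
σ = (1, 2, 0, 3): 11 + 17 + 28 + 16 = 72
σ = (1, 2, 3, 0): 11 + 17 + (-8) + 9 = 29
σ = (1, 3, 0, 2): 11 + 8 + 28 + 28 = 75
σ = (1, 3, 2, 0): 11 + 8 + 27 + 9 = 55
σ = (2, 0, 1, 3): 12 + 12 + 8 + 16 = 48
σ = (2, 0, 3, 1): 12 + 12 + (-8) + 16 = 32
σ = (2, 1, 0, 3): 12 + 30 + 28 + 16 = 86
σ = (2, 1, 3, 0): 12 + 30 + (-8) + 9 = 43
σ = (2, 3, 0, 1): 12 + 8 + 28 + 16 = 64
σ = (2, 3, 1, 0): 12 + 8 + 8 + 9 = 37
σ = (3, 0, 1, 2): 21 + 12 + 8 + 28 = 69
σ = (3, 0, 2, 1): 21 + 12 + 27 + 16 = 76
σ = (3, 1, 0, 2): 21 + 30 + 28 + 28 = 107
σ = (3, 1, 2, 0): 21 + 30 + 27 + 9 = 87
σ = (3, 2, 0, 1): 21 + 17 + 28 + 16 = 82
σ = (3, 2, 1, 0): 21 + 17 + 8 + 9 = 55
Optimal value attained by: σ = (3, 1, 0, 2).
Answer: det⊕(G) = 107; verdict: NONSINGULAR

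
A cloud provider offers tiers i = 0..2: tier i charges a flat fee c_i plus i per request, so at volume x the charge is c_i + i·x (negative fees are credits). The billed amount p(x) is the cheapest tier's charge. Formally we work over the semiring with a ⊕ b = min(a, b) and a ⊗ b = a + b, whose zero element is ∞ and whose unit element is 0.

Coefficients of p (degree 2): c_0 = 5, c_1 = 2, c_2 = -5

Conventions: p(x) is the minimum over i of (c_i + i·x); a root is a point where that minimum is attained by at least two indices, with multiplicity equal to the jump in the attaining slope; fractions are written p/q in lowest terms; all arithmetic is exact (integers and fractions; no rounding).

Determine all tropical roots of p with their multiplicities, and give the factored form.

hull edge (i=0, c=5) to (i=2, c=-5): slope -5, span 2
Factored form: p(x) = -5 ⊗ (x ⊕ 5) ⊗ (x ⊕ 5)
Answer: roots = 5 (mult 2)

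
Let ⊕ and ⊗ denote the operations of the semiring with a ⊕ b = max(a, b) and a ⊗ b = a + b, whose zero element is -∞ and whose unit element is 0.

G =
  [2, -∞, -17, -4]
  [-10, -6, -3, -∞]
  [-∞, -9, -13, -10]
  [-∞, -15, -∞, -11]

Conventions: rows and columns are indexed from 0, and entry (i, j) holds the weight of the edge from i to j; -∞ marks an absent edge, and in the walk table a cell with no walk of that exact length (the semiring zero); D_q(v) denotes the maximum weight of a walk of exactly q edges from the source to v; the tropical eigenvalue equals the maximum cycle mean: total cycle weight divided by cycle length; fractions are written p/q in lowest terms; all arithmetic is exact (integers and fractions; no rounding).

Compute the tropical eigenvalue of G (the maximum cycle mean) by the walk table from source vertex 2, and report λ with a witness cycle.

q=0: [-∞, -∞, 0, -∞]
q=1: [-∞, -9, -13, -10]
q=2: [-19, -15, -12, -21]
q=3: [-17, -21, -18, -22]
q=4: [-15, -27, -24, -21]
Optimal cycle mean attained by: cycle 0->0, total 2, length 1.
Answer: λ = 2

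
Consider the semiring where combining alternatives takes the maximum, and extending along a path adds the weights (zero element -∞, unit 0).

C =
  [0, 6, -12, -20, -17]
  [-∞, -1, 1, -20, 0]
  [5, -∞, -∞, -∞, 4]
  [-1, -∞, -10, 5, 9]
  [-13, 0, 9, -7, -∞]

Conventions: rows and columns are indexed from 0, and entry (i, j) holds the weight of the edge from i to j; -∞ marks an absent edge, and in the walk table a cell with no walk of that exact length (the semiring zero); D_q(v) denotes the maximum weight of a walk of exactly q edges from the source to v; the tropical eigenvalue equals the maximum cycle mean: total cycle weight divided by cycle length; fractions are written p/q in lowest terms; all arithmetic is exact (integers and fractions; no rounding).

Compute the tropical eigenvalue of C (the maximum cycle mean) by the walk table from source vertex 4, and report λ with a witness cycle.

q=0: [-∞, -∞, -∞, -∞, 0]
q=1: [-13, 0, 9, -7, -∞]
q=2: [14, -1, 1, -2, 13]
q=3: [14, 20, 22, 6, 7]
q=4: [27, 20, 21, 11, 26]
q=5: [27, 33, 35, 19, 25]
Optimal cycle mean attained by: cycle 2->4->2, total 4 + 9, length 2.
Answer: λ = 13/2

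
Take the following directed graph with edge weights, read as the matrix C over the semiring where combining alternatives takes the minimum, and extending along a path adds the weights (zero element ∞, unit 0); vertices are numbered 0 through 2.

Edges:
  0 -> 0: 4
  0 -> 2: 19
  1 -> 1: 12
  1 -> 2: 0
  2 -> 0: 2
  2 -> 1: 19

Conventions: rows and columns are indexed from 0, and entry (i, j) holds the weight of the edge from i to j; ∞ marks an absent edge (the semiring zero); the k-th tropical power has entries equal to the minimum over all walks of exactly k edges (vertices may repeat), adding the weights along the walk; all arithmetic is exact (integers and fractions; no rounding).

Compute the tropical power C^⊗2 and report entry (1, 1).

C^⊗2:
  [8, 38, 23]
  [2, 19, 12]
  [6, 31, 19]
Key observation: the optimum is the walk 1->2->1, with weight 0 + 19 = 19.
Optimal value attained by: walk 1->2->1.
Answer: (C^⊗2)[1][1] = 19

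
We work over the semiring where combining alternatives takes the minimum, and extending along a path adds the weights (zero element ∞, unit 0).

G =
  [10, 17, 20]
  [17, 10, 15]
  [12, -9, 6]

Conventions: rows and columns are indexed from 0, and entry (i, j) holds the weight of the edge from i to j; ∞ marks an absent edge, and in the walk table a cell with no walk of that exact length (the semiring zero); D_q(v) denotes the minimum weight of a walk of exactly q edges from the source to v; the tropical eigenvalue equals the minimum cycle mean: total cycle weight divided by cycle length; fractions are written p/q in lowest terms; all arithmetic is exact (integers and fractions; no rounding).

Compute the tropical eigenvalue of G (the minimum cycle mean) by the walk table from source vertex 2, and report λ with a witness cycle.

q=0: [∞, ∞, 0]
q=1: [12, -9, 6]
q=2: [8, -3, 6]
q=3: [14, -3, 12]
Optimal cycle mean attained by: cycle 1->2->1, total 15 + (-9), length 2.
Answer: λ = 3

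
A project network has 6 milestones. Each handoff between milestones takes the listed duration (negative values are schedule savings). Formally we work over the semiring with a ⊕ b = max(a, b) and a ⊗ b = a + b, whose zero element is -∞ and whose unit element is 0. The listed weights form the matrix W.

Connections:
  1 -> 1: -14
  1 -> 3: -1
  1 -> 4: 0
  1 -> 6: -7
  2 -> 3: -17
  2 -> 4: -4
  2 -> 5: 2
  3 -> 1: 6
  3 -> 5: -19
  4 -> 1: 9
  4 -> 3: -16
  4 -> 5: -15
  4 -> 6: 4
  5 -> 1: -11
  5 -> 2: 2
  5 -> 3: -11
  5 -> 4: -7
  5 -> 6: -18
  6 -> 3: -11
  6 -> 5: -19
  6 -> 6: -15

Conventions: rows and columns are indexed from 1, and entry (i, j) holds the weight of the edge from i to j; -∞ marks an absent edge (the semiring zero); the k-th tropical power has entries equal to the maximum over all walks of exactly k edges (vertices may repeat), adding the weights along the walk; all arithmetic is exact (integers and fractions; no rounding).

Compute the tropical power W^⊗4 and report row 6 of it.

W^⊗2:
  [9, -∞, -15, -14, -15, 4]
  [5, 4, -9, -5, -19, 0]
  [-8, -17, 5, 6, -∞, -1]
  [-5, -13, 8, 9, -15, 2]
  [2, -∞, -12, -2, 4, -3]
  [-5, -17, -26, -26, -30, -30]
W^⊗3:
  [-5, -13, 8, 9, -15, 2]
  [4, -17, 4, 5, 6, -1]
  [15, -∞, -9, -8, -9, 10]
  [18, -13, -6, -5, -6, 13]
  [7, 6, 1, 2, -17, 2]
  [-17, -28, -6, -5, -15, -12]
W^⊗4:
  [18, -13, -6, -5, -6, 13]
  [14, 8, 3, 4, -10, 9]
  [1, -7, 14, 15, -9, 8]
  [4, -4, 17, 18, -6, 11]
  [11, -15, 6, 7, 8, 6]
  [4, -13, -18, -17, -20, -1]
Answer: row 6 of W^⊗4 = [4, -13, -18, -17, -20, -1]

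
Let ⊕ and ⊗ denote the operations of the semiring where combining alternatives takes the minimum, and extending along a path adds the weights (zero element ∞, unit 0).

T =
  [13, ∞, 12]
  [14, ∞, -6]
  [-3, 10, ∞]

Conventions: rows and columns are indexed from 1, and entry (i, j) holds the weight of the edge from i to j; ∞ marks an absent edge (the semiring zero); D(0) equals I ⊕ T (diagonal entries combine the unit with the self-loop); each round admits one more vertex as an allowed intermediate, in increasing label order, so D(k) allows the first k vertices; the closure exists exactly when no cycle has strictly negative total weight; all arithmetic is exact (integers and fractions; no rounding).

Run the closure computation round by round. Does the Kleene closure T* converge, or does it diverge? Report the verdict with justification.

D(0):
  [0, ∞, 12]
  [14, 0, -6]
  [-3, 10, 0]
D(1):
  [0, ∞, 12]
  [14, 0, -6]
  [-3, 10, 0]
D(2):
  [0, ∞, 12]
  [14, 0, -6]
  [-3, 10, 0]
D(3):
  [0, 22, 12]
  [-9, 0, -6]
  [-3, 10, 0]
Key observation: every diagonal entry stays at the unit through all rounds, so no improving cycle exists.
Answer: CONVERGES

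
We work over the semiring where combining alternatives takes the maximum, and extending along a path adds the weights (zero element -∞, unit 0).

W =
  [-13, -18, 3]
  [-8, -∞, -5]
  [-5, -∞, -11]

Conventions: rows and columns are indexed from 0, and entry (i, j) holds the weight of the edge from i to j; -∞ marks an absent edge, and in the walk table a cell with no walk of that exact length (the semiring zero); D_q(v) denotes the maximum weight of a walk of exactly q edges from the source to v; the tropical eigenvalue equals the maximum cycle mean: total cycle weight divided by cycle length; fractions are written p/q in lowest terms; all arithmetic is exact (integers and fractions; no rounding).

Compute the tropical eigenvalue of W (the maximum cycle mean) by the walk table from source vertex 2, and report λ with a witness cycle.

q=0: [-∞, -∞, 0]
q=1: [-5, -∞, -11]
q=2: [-16, -23, -2]
q=3: [-7, -34, -13]
Optimal cycle mean attained by: cycle 0->2->0, total 3 + (-5), length 2.
Answer: λ = -1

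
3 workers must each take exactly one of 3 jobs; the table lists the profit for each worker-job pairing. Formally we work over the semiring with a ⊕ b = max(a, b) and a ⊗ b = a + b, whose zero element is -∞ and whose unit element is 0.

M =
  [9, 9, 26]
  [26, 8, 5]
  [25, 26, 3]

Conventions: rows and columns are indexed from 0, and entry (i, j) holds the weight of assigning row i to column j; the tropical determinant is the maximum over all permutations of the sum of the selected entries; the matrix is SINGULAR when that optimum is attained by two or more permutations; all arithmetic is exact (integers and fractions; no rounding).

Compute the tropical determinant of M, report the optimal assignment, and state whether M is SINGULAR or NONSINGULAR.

σ = (0, 1, 2): 9 + 8 + 3 = 20
σ = (0, 2, 1): 9 + 5 + 26 = 40
σ = (1, 0, 2): 9 + 26 + 3 = 38
σ = (1, 2, 0): 9 + 5 + 25 = 39
σ = (2, 0, 1): 26 + 26 + 26 = 78
σ = (2, 1, 0): 26 + 8 + 25 = 59
Optimal value attained by: σ = (2, 0, 1).
Answer: det⊕(M) = 78; verdict: NONSINGULAR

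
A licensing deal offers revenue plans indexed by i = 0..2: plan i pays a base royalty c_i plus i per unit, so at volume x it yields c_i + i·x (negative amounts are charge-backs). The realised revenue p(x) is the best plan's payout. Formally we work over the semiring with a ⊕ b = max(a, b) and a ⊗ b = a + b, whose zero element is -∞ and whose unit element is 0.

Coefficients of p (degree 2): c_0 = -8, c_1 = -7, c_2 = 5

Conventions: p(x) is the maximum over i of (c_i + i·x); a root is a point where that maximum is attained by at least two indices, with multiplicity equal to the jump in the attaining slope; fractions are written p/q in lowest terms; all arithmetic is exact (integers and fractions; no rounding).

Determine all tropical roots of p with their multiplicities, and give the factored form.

hull edge (i=0, c=-8) to (i=2, c=5): slope 13/2, span 2
Factored form: p(x) = 5 ⊗ (x ⊕ (-13/2)) ⊗ (x ⊕ (-13/2))
Answer: roots = -13/2 (mult 2)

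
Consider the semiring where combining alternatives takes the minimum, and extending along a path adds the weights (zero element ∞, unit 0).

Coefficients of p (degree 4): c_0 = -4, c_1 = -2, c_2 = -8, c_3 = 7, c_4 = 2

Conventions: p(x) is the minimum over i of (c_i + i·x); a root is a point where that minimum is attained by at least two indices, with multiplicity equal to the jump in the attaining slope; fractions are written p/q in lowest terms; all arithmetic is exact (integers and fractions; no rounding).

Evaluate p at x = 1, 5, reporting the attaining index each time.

p(1) = min(-4+0·1=-4, -2+1·1=-1, -8+2·1=-6, 7+3·1=10, 2+4·1=6) = -6 (attained by i=2)
p(5) = min(-4+0·5=-4, -2+1·5=3, -8+2·5=2, 7+3·5=22, 2+4·5=22) = -4 (attained by i=0)
Answer: p(1) = -6; p(5) = -4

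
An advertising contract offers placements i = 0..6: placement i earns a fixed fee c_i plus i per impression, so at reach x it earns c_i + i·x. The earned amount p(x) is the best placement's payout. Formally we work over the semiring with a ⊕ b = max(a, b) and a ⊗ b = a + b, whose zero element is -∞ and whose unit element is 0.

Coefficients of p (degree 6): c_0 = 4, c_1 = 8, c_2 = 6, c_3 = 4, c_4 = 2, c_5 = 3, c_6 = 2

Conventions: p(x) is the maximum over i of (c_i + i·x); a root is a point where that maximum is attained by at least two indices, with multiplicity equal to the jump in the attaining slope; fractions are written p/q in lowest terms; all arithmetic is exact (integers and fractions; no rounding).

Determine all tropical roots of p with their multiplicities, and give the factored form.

hull edge (i=0, c=4) to (i=1, c=8): slope 4, span 1
hull edge (i=1, c=8) to (i=6, c=2): slope -6/5, span 5
Factored form: p(x) = 2 ⊗ (x ⊕ (-4)) ⊗ (x ⊕ 6/5) ⊗ (x ⊕ 6/5) ⊗ (x ⊕ 6/5) ⊗ (x ⊕ 6/5) ⊗ (x ⊕ 6/5)
Answer: roots = -4 (mult 1), 6/5 (mult 5)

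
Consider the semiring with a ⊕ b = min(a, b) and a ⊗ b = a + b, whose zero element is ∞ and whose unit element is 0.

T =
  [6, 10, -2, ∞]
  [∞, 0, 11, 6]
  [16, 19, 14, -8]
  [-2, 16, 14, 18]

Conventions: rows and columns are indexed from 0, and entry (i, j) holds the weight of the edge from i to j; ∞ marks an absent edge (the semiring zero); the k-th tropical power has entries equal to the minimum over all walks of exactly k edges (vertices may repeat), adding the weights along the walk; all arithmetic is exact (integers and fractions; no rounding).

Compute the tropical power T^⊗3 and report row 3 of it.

T^⊗2:
  [12, 10, 4, -10]
  [4, 0, 11, 3]
  [-10, 8, 6, 6]
  [4, 8, -4, 6]
T^⊗3:
  [-12, 6, 4, -4]
  [1, 0, 2, 3]
  [-4, 0, -12, -2]
  [4, 8, 2, -12]
Answer: row 3 of T^⊗3 = [4, 8, 2, -12]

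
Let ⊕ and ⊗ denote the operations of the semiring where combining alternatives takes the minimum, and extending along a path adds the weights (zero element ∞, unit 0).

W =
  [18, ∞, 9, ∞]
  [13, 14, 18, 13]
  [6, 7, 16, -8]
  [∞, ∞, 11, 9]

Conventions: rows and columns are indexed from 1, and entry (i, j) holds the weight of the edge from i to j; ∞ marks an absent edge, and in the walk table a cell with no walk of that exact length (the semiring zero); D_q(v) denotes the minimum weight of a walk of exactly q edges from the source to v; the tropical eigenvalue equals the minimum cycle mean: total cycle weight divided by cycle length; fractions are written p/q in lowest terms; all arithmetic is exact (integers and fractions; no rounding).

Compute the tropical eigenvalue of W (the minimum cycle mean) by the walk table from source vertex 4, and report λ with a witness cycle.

q=0: [∞, ∞, ∞, 0]
q=1: [∞, ∞, 11, 9]
q=2: [17, 18, 20, 3]
q=3: [26, 27, 14, 12]
q=4: [20, 21, 23, 6]
Optimal cycle mean attained by: cycle 3->4->3, total (-8) + 11, length 2.
Answer: λ = 3/2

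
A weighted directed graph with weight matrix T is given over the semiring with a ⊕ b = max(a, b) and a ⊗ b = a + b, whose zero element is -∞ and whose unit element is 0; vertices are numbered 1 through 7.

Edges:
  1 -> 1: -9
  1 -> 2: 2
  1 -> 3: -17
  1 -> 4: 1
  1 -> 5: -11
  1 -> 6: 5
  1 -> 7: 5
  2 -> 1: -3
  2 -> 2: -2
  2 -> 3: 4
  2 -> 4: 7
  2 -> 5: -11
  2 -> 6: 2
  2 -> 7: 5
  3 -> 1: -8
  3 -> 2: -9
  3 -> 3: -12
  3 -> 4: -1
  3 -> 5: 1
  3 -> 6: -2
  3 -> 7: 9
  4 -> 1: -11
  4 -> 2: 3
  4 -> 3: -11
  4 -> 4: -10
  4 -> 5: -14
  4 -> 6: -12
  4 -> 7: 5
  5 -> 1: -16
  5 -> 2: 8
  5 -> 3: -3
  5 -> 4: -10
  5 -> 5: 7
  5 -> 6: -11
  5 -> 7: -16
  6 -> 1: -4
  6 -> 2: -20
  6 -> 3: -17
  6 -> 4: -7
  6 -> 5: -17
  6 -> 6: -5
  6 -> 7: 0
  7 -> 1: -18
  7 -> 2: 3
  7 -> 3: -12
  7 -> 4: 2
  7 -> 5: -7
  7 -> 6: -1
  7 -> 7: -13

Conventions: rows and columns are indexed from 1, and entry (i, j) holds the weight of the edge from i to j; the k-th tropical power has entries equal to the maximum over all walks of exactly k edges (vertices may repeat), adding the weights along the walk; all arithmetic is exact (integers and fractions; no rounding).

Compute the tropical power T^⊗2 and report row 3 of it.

T^⊗2:
  [1, 8, 6, 9, -2, 4, 7]
  [-2, 10, 2, 7, 5, 4, 13]
  [-6, 12, -2, 11, 8, 8, 4]
  [0, 8, 7, 10, -2, 5, 8]
  [5, 15, 12, 15, 14, 10, 13]
  [-9, 3, -12, 2, -7, 1, 1]
  [0, 5, 7, 10, 0, 5, 8]
Answer: row 3 of T^⊗2 = [-6, 12, -2, 11, 8, 8, 4]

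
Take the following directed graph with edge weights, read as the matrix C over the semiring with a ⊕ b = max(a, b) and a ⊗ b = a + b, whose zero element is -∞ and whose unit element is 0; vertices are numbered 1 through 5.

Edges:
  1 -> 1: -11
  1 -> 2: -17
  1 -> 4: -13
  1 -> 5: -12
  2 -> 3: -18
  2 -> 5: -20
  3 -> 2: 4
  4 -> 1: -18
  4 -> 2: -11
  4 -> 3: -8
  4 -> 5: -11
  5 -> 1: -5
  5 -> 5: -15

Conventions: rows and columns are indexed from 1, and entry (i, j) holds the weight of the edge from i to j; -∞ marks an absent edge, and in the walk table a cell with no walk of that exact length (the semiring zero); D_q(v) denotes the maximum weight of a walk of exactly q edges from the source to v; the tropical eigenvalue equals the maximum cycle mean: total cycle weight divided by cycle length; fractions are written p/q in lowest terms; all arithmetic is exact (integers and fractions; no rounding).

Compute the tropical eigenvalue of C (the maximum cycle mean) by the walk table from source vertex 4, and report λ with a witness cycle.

q=0: [-∞, -∞, -∞, 0, -∞]
q=1: [-18, -11, -8, -∞, -11]
q=2: [-16, -4, -29, -31, -26]
q=3: [-27, -25, -22, -29, -24]
q=4: [-29, -18, -37, -40, -39]
q=5: [-40, -33, -36, -42, -38]
Optimal cycle mean attained by: cycle 2->3->2, total (-18) + 4, length 2.
Answer: λ = -7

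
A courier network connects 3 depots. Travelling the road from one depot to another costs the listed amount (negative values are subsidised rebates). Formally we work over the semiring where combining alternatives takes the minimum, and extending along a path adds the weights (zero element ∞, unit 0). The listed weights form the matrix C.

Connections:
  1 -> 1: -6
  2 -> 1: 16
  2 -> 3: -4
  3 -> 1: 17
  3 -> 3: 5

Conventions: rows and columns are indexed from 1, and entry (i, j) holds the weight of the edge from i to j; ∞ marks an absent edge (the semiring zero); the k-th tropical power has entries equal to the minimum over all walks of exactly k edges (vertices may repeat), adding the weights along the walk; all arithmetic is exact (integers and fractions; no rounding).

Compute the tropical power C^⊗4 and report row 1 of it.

C^⊗2:
  [-12, ∞, ∞]
  [10, ∞, 1]
  [11, ∞, 10]
C^⊗3:
  [-18, ∞, ∞]
  [4, ∞, 6]
  [5, ∞, 15]
C^⊗4:
  [-24, ∞, ∞]
  [-2, ∞, 11]
  [-1, ∞, 20]
Answer: row 1 of C^⊗4 = [-24, ∞, ∞]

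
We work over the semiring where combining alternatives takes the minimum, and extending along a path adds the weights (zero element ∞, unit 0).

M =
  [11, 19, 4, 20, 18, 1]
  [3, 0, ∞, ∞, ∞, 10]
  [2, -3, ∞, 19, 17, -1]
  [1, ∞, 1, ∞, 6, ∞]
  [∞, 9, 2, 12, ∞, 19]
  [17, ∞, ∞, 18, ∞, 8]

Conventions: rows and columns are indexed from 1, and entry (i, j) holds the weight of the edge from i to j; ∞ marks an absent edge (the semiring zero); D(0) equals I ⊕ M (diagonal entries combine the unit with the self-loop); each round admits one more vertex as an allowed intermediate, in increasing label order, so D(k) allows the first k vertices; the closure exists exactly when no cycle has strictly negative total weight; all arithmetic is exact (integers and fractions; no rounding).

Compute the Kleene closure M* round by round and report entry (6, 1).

D(0):
  [0, 19, 4, 20, 18, 1]
  [3, 0, ∞, ∞, ∞, 10]
  [2, -3, 0, 19, 17, -1]
  [1, ∞, 1, 0, 6, ∞]
  [∞, 9, 2, 12, 0, 19]
  [17, ∞, ∞, 18, ∞, 0]
D(1):
  [0, 19, 4, 20, 18, 1]
  [3, 0, 7, 23, 21, 4]
  [2, -3, 0, 19, 17, -1]
  [1, 20, 1, 0, 6, 2]
  [∞, 9, 2, 12, 0, 19]
  [17, 36, 21, 18, 35, 0]
D(2):
  [0, 19, 4, 20, 18, 1]
  [3, 0, 7, 23, 21, 4]
  [0, -3, 0, 19, 17, -1]
  [1, 20, 1, 0, 6, 2]
  [12, 9, 2, 12, 0, 13]
  [17, 36, 21, 18, 35, 0]
D(3):
  [0, 1, 4, 20, 18, 1]
  [3, 0, 7, 23, 21, 4]
  [0, -3, 0, 19, 17, -1]
  [1, -2, 1, 0, 6, 0]
  [2, -1, 2, 12, 0, 1]
  [17, 18, 21, 18, 35, 0]
D(4):
  [0, 1, 4, 20, 18, 1]
  [3, 0, 7, 23, 21, 4]
  [0, -3, 0, 19, 17, -1]
  [1, -2, 1, 0, 6, 0]
  [2, -1, 2, 12, 0, 1]
  [17, 16, 19, 18, 24, 0]
D(5):
  [0, 1, 4, 20, 18, 1]
  [3, 0, 7, 23, 21, 4]
  [0, -3, 0, 19, 17, -1]
  [1, -2, 1, 0, 6, 0]
  [2, -1, 2, 12, 0, 1]
  [17, 16, 19, 18, 24, 0]
D(6):
  [0, 1, 4, 19, 18, 1]
  [3, 0, 7, 22, 21, 4]
  [0, -3, 0, 17, 17, -1]
  [1, -2, 1, 0, 6, 0]
  [2, -1, 2, 12, 0, 1]
  [17, 16, 19, 18, 24, 0]
Answer: M*[6][1] = 17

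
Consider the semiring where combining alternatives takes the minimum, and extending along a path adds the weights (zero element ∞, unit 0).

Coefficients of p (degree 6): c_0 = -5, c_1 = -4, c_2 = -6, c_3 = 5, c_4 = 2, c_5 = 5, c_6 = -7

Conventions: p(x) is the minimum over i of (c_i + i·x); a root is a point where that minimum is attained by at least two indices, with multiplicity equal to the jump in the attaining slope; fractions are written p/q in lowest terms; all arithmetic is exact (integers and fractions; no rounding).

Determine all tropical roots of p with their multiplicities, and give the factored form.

hull edge (i=0, c=-5) to (i=2, c=-6): slope -1/2, span 2
hull edge (i=2, c=-6) to (i=6, c=-7): slope -1/4, span 4
Factored form: p(x) = -7 ⊗ (x ⊕ 1/4) ⊗ (x ⊕ 1/4) ⊗ (x ⊕ 1/4) ⊗ (x ⊕ 1/4) ⊗ (x ⊕ 1/2) ⊗ (x ⊕ 1/2)
Answer: roots = 1/4 (mult 4), 1/2 (mult 2)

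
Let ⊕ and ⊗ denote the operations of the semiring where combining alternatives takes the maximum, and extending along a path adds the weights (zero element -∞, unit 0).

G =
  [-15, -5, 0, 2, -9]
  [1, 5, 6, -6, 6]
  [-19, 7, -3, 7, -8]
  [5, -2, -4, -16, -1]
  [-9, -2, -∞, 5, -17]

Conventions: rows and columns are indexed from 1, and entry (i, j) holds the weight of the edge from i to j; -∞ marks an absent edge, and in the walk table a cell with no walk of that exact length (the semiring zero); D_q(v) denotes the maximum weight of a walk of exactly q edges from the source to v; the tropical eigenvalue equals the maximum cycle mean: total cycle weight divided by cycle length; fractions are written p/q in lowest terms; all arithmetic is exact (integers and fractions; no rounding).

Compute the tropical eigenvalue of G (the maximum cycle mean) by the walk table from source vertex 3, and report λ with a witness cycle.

q=0: [-∞, -∞, 0, -∞, -∞]
q=1: [-19, 7, -3, 7, -8]
q=2: [12, 12, 13, 4, 13]
q=3: [13, 20, 18, 20, 18]
q=4: [25, 25, 26, 25, 26]
q=5: [30, 33, 31, 33, 31]
Optimal cycle mean attained by: cycle 2->3->2, total 6 + 7, length 2.
Answer: λ = 13/2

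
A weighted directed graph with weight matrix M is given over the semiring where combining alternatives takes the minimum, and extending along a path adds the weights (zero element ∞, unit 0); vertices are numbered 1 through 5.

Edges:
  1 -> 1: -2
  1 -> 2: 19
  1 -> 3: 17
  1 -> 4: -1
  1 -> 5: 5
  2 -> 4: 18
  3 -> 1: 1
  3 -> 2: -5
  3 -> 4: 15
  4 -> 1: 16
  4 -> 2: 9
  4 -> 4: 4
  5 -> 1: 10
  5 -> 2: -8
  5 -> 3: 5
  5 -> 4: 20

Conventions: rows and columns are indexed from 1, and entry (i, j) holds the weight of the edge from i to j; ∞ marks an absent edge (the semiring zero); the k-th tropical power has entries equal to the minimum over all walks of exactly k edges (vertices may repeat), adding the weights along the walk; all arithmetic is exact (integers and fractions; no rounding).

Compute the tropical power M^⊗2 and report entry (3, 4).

M^⊗2:
  [-4, -3, 10, -3, 3]
  [34, 27, ∞, 22, ∞]
  [-1, 20, 18, 0, 6]
  [14, 13, 33, 8, 21]
  [6, 0, 27, 9, 15]
Key observation: the optimum is the walk 3->1->4, with weight 1 + (-1) = 0.
Optimal value attained by: walk 3->1->4.
Answer: (M^⊗2)[3][4] = 0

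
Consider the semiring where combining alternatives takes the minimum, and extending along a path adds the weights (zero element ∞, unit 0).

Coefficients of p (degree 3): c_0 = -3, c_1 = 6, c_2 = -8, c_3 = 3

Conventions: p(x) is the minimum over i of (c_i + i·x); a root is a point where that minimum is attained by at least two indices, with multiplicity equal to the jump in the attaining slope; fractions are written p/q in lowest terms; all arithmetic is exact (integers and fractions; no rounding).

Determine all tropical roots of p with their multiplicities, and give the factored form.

hull edge (i=0, c=-3) to (i=2, c=-8): slope -5/2, span 2
hull edge (i=2, c=-8) to (i=3, c=3): slope 11, span 1
Factored form: p(x) = 3 ⊗ (x ⊕ (-11)) ⊗ (x ⊕ 5/2) ⊗ (x ⊕ 5/2)
Answer: roots = -11 (mult 1), 5/2 (mult 2)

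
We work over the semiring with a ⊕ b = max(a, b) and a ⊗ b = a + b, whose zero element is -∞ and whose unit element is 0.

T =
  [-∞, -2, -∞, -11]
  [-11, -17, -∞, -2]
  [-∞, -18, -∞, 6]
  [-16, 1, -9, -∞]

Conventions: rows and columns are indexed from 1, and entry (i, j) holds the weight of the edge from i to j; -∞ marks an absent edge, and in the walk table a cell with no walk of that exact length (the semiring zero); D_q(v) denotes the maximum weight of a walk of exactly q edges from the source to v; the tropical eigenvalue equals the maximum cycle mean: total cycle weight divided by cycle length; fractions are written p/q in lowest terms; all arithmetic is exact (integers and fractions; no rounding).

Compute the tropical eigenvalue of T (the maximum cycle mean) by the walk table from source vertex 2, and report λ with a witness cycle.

q=0: [-∞, 0, -∞, -∞]
q=1: [-11, -17, -∞, -2]
q=2: [-18, -1, -11, -19]
q=3: [-12, -18, -28, -3]
q=4: [-19, -2, -12, -20]
Optimal cycle mean attained by: cycle 2->4->2, total (-2) + 1, length 2.
Answer: λ = -1/2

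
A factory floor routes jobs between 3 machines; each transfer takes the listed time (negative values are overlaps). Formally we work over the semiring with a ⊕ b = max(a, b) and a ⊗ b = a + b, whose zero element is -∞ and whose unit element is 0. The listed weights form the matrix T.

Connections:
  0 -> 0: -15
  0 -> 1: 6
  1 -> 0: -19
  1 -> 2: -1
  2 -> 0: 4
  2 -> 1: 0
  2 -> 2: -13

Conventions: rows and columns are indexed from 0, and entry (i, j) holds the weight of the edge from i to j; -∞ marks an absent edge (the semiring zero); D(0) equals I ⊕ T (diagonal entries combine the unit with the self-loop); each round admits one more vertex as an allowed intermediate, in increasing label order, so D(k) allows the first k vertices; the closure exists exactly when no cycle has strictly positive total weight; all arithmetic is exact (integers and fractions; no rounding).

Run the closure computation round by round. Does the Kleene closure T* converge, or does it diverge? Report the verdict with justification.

D(0):
  [0, 6, -∞]
  [-19, 0, -1]
  [4, 0, 0]
D(1):
  [0, 6, -∞]
  [-19, 0, -1]
  [4, 10, 0]
Detection: at round 2, diagonal entry (2, 2) turns strictly positive.
Key observation: the cycle 2->0->1->2 has total weight 4 + 6 + (-1), which is strictly positive.
Answer: DIVERGES — positive cycle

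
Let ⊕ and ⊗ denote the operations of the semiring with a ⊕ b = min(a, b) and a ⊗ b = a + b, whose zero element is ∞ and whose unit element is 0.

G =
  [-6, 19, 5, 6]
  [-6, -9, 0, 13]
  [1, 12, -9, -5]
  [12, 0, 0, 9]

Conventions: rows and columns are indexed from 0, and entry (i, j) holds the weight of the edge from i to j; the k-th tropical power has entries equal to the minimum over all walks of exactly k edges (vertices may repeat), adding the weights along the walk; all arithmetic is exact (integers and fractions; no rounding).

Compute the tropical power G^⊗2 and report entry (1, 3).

G^⊗2:
  [-12, 6, -4, 0]
  [-15, -18, -9, -5]
  [-8, -5, -18, -14]
  [-6, -9, -9, -5]
Key observation: the optimum is the walk 1->2->3, with weight 0 + (-5) = -5.
Optimal value attained by: walk 1->2->3.
Answer: (G^⊗2)[1][3] = -5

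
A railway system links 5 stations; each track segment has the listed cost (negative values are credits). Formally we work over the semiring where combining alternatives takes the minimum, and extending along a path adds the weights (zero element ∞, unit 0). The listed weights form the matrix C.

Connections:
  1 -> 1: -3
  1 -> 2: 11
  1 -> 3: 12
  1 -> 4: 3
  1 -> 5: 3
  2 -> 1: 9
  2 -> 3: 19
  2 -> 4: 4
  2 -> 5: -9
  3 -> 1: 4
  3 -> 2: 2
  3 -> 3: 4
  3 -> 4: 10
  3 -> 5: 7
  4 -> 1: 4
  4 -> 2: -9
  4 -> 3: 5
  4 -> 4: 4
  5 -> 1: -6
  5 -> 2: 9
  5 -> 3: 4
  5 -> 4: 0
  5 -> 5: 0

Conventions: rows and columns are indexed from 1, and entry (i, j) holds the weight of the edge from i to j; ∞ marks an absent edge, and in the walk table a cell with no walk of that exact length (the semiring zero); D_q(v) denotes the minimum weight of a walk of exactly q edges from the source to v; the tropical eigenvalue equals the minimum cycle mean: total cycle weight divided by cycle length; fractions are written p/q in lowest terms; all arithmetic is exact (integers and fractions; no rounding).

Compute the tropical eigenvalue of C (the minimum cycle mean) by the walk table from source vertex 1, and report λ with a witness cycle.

q=0: [0, ∞, ∞, ∞, ∞]
q=1: [-3, 11, 12, 3, 3]
q=2: [-6, -6, 7, 0, 0]
q=3: [-9, -9, 4, -3, -15]
q=4: [-21, -12, -11, -15, -18]
q=5: [-24, -24, -14, -18, -21]
Optimal cycle mean attained by: cycle 2->5->4->2, total (-9) + 0 + (-9), length 3.
Answer: λ = -6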